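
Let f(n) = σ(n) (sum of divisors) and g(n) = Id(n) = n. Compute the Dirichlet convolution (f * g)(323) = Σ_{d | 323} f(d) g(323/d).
(σ * Id)(323) = 1365

Divisors of 323: [1, 17, 19, 323]. For each d | 323:
  d = 1: σ(1) · Id(323/1) = 1 · 323 = 323
  d = 17: σ(17) · Id(323/17) = 18 · 19 = 342
  d = 19: σ(19) · Id(323/19) = 20 · 17 = 340
  d = 323: σ(323) · Id(323/323) = 360 · 1 = 360
Summing: (σ * Id)(323) = 323 + 342 + 340 + 360 = 1365.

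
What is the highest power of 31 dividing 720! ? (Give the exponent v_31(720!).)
v_31(720!) = 23

Legendre's formula: v_p(n!) = Σ_{k ≥ 1} ⌊n / p^k⌋. For p = 31, n = 720, the terms are:
  ⌊720/31^1⌋ = ⌊720/31⌋ = 23
(the next term ⌊720/31^2⌋ = 0, terminating the sum). Summing: v_31(720!) = 23 = 23.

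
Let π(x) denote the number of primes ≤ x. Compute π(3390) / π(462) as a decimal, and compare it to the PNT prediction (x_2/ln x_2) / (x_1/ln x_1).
π(3390)/π(462) = 477/89 ≈ 5.3596;  PNT prediction ≈ 5.5386.

π(462) = 89 and π(3390) = 477, so π(3390)/π(462) ≈ 5.3596. The PNT-predicted ratio is (3390/ln(3390)) / (462/ln(462)) ≈ 5.5386. The two agree to within a few percent, as expected.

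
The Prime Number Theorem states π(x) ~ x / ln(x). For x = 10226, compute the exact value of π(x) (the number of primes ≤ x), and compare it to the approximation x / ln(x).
π(10226) = 1254;  x/ln(x) ≈ 1107.59;  relative error ≈ 11.68%.

Directly count primes up to 10226: π(10226) = 1254. The PNT approximation gives 10226/ln(10226) ≈ 10226/9.23269 ≈ 1107.59. Relative error (π(x) − x/ln(x)) / π(x) ≈ 11.68%; the approximation is known to undercount slightly (Li(x) is a better estimate).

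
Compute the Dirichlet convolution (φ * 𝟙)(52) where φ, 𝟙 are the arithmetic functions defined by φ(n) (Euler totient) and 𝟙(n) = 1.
(φ * 𝟙)(52) = 52

Divisors of 52: [1, 2, 4, 13, 26, 52]. For each d | 52:
  d = 1: φ(1) · 𝟙(52/1) = 1 · 1 = 1
  d = 2: φ(2) · 𝟙(52/2) = 1 · 1 = 1
  d = 4: φ(4) · 𝟙(52/4) = 2 · 1 = 2
  d = 13: φ(13) · 𝟙(52/13) = 12 · 1 = 12
  d = 26: φ(26) · 𝟙(52/26) = 12 · 1 = 12
  d = 52: φ(52) · 𝟙(52/52) = 24 · 1 = 24
Summing: (φ * 𝟙)(52) = 1 + 1 + 2 + 12 + 12 + 24 = 52.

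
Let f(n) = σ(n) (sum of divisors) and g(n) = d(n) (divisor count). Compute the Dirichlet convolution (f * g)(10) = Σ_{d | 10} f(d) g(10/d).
(σ * d)(10) = 40

Divisors of 10: [1, 2, 5, 10]. For each d | 10:
  d = 1: σ(1) · d(10/1) = 1 · 4 = 4
  d = 2: σ(2) · d(10/2) = 3 · 2 = 6
  d = 5: σ(5) · d(10/5) = 6 · 2 = 12
  d = 10: σ(10) · d(10/10) = 18 · 1 = 18
Summing: (σ * d)(10) = 4 + 6 + 12 + 18 = 40.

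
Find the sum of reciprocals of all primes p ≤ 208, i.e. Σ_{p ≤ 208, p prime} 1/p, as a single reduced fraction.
Σ 1/p = 15202313841027497739047080375538859939135227730139536997746371469607707132833646367/7799922041683461553249199106329813876687996789903550945093032474868511536164700810

π(208) = 46, so the primes ≤ 208 are [2, 3, 5, 7, 11, 13, 17, 19, 23, 29, 31, 37, 41, 43, 47, 53, 59, 61, 67, 71, 73, 79, 83, 89, 97, 101, 103, 107, 109, 113, 127, 131, 137, 139, 149, 151, 157, 163, 167, 173, 179, 181, 191, 193, 197, 199]. Summing 1/p over these primes: 15202313841027497739047080375538859939135227730139536997746371469607707132833646367/7799922041683461553249199106329813876687996789903550945093032474868511536164700810 ≈ 1.9490. Mertens estimate ln ln(208) + 0.2615 ≈ 1.9363.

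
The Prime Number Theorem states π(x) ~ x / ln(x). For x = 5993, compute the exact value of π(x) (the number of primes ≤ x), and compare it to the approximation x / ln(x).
π(5993) = 783;  x/ln(x) ≈ 688.98;  relative error ≈ 12.01%.

Directly count primes up to 5993: π(5993) = 783. The PNT approximation gives 5993/ln(5993) ≈ 5993/8.69835 ≈ 688.98. Relative error (π(x) − x/ln(x)) / π(x) ≈ 12.01%; the approximation is known to undercount slightly (Li(x) is a better estimate).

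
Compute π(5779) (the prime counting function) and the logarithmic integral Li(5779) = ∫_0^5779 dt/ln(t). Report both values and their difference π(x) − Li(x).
π(5779) = 758;  Li(5779) ≈ 774.96;  π(x) − Li(x) ≈ -16.96.

Direct count of primes ≤ 5779 gives π(5779) = 758. Numerical evaluation of the logarithmic integral gives Li(5779) ≈ 774.96. The difference π(x) − Li(x) ≈ -16.96 is typically negative for small/moderate x (Li(x) overestimates), though Littlewood's theorem shows this sign changes infinitely often.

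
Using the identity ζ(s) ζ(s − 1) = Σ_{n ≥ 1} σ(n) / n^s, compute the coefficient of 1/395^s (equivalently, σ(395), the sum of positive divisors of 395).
σ(395) = 480

In the product (Σ m^0/m^s)(Σ k / k^s) = Σ (Σ_{d | n} d) / n^s, the coefficient of 1/n^s is σ(n) = Σ_{d | n} d. For n = 395, divisors are [1, 5, 79, 395]; summing: σ(395) = 480.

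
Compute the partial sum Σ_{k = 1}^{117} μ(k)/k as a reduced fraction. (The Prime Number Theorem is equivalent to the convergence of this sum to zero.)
Σ μ(k)/k = -11695632086357284237991577642263648122717789/451572209148822968402074375593480892761066957

Values of μ(k) for 1 ≤ k ≤ 117: μ(1) = 1, μ(2) = -1, μ(3) = -1, μ(5) = -1, μ(6) = 1, μ(7) = -1, μ(10) = 1, μ(11) = -1, μ(13) = -1, μ(14) = 1, μ(15) = 1, μ(17) = -1, μ(19) = -1, μ(21) = 1, μ(22) = 1, μ(23) = -1, μ(26) = 1, μ(29) = -1, μ(30) = -1, μ(31) = -1, μ(33) = 1, μ(34) = 1, μ(35) = 1, μ(37) = -1, μ(38) = 1, μ(39) = 1, μ(41) = -1, μ(42) = -1, μ(43) = -1, μ(46) = 1, μ(47) = -1, μ(51) = 1, μ(53) = -1, μ(55) = 1, μ(57) = 1, μ(58) = 1, μ(59) = -1, μ(61) = -1, μ(62) = 1, μ(65) = 1, μ(66) = -1, μ(67) = -1, μ(69) = 1, μ(70) = -1, μ(71) = -1, μ(73) = -1, μ(74) = 1, μ(77) = 1, μ(78) = -1, μ(79) = -1, μ(82) = 1, μ(83) = -1, μ(85) = 1, μ(86) = 1, μ(87) = 1, μ(89) = -1, μ(91) = 1, μ(93) = 1, μ(94) = 1, μ(95) = 1, μ(97) = -1, μ(101) = -1, μ(102) = -1, μ(103) = -1, μ(105) = -1, μ(106) = 1, μ(107) = -1, μ(109) = -1, μ(110) = -1, μ(111) = 1, μ(113) = -1, μ(114) = -1, μ(115) = 1, with μ = 0 on non-squarefree integers. Summing μ(k)/k for k where μ(k) ≠ 0 gives -11695632086357284237991577642263648122717789/451572209148822968402074375593480892761066957 ≈ -0.0259. (PNT ⟺ this sum → 0 as n → ∞.)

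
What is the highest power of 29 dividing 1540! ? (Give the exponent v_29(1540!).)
v_29(1540!) = 54

Legendre's formula: v_p(n!) = Σ_{k ≥ 1} ⌊n / p^k⌋. For p = 29, n = 1540, the terms are:
  ⌊1540/29^1⌋ = ⌊1540/29⌋ = 53
  ⌊1540/29^2⌋ = ⌊1540/841⌋ = 1
(the next term ⌊1540/29^3⌋ = 0, terminating the sum). Summing: v_29(1540!) = 53 + 1 = 54.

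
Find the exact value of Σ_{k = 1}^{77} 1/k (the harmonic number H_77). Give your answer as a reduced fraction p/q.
H_77 = 61303359776139104182852056677903/12441066073952429195098876987200

Direct summation: H_77 = 1 + 1/2 + ... + 1/77. The least common denominator is lcm(1, ..., 77) = 410555180440430163438262940577600; over this denominator the numerator is 410555180440430163438262940577600 + 205277590220215081719131470288800 + 136851726813476721146087646859200 + 102638795110107540859565735144400 + 82111036088086032687652588115520 + 68425863406738360573043823429600 + 58650740062918594776894705796800 + 51319397555053770429782867572200 + 45617242271158907048695882286400 + 41055518044043016343826294057760 + 37323198221857287585296630961600 + 34212931703369180286521911714800 + 31581167726186935649097149275200 + 29325370031459297388447352898400 + 27370345362695344229217529371840 + 25659698777526885214891433786100 + 24150304731790009614015467092800 + 22808621135579453524347941143200 + 21608167391601587549382260030400 + 20527759022021508171913147028880 + 19550246687639531592298235265600 + 18661599110928643792648315480800 + 17850225236540441888620127851200 + 17106465851684590143260955857400 + 16422207217617206537530517623104 + 15790583863093467824548574637600 + 15205747423719635682898627428800 + 14662685015729648694223676449200 + 14157075187601040118560791054400 + 13685172681347672114608764685920 + 13243715498078392368976223889600 + 12829849388763442607445716893050 + 12441066073952429195098876987200 + 12075152365895004807007733546400 + 11730148012583718955378941159360 + 11404310567789726762173970571600 + 11096085957849463876709809204800 + 10804083695800793774691130015200 + 10527055908728978549699049758400 + 10263879511010754085956573514440 + 10013540986351955205811291233600 + 9775123343819765796149117632800 + 9547794893963492172982859083200 + 9330799555464321896324157740400 + 9123448454231781409739176457280 + 8925112618270220944310063925600 + 8735216605115535392303466820800 + 8553232925842295071630477928700 + 8378677151845513539556386542400 + 8211103608808603268765258811552 + 8050101577263336538005155697600 + 7895291931546733912274287318800 + 7746324159253399310155904539200 + 7602873711859817841449313714400 + 7464639644371457517059326192320 + 7331342507864824347111838224600 + 7202722463867195849794086676800 + 7078537593800520059280395527200 + 6958562380346273956580727806400 + 6842586340673836057304382342960 + 6730412794105412515381359681600 + 6621857749039196184488111944800 + 6516748895879843864099411755200 + 6414924694381721303722858446525 + 6316233545237387129819429855040 + 6220533036976214597549438493600 + 6127689260304927812511387172800 + 6037576182947502403503866773200 + 5950075078846813962873375950400 + 5865074006291859477689470579680 + 5782467330146903710398069585600 + 5702155283894863381086985285800 + 5624043567677125526551547131200 + 5548042978924731938354904602400 + 5474069072539068845843505874368 + 5402041847900396887345565007600 + 5331885460265326797899518708800 = 2023010872612590438034117870370799, so H_77 = 2023010872612590438034117870370799/410555180440430163438262940577600; reducing by gcd(2023010872612590438034117870370799, 410555180440430163438262940577600) = 33 gives 61303359776139104182852056677903/12441066073952429195098876987200 ≈ 4.92750. (The PNT-adjacent estimate ln(77) + γ ≈ 4.92102 matches within O(1/n).)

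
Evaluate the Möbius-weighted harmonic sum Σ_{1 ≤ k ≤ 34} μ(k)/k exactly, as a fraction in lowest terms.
Σ μ(k)/k = -302679716/100280245065

Values of μ(k) for 1 ≤ k ≤ 34: μ(1) = 1, μ(2) = -1, μ(3) = -1, μ(5) = -1, μ(6) = 1, μ(7) = -1, μ(10) = 1, μ(11) = -1, μ(13) = -1, μ(14) = 1, μ(15) = 1, μ(17) = -1, μ(19) = -1, μ(21) = 1, μ(22) = 1, μ(23) = -1, μ(26) = 1, μ(29) = -1, μ(30) = -1, μ(31) = -1, μ(33) = 1, μ(34) = 1, with μ = 0 on non-squarefree integers. Summing μ(k)/k for k where μ(k) ≠ 0 gives -302679716/100280245065 ≈ -0.0030. (PNT ⟺ this sum → 0 as n → ∞.)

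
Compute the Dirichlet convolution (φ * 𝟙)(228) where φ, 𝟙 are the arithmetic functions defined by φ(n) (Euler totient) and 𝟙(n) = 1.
(φ * 𝟙)(228) = 228

Divisors of 228: [1, 2, 3, 4, 6, 12, 19, 38, 57, 76, 114, 228]. For each d | 228:
  d = 1: φ(1) · 𝟙(228/1) = 1 · 1 = 1
  d = 2: φ(2) · 𝟙(228/2) = 1 · 1 = 1
  d = 3: φ(3) · 𝟙(228/3) = 2 · 1 = 2
  d = 4: φ(4) · 𝟙(228/4) = 2 · 1 = 2
  d = 6: φ(6) · 𝟙(228/6) = 2 · 1 = 2
  d = 12: φ(12) · 𝟙(228/12) = 4 · 1 = 4
  d = 19: φ(19) · 𝟙(228/19) = 18 · 1 = 18
  d = 38: φ(38) · 𝟙(228/38) = 18 · 1 = 18
  d = 57: φ(57) · 𝟙(228/57) = 36 · 1 = 36
  d = 76: φ(76) · 𝟙(228/76) = 36 · 1 = 36
  d = 114: φ(114) · 𝟙(228/114) = 36 · 1 = 36
  d = 228: φ(228) · 𝟙(228/228) = 72 · 1 = 72
Summing: (φ * 𝟙)(228) = 1 + 1 + 2 + 2 + 2 + 4 + 18 + 18 + 36 + 36 + 36 + 72 = 228.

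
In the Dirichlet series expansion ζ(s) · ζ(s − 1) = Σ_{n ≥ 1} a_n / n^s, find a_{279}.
σ(279) = 416

In the product (Σ m^0/m^s)(Σ k / k^s) = Σ (Σ_{d | n} d) / n^s, the coefficient of 1/n^s is σ(n) = Σ_{d | n} d. For n = 279, divisors are [1, 3, 9, 31, 93, 279]; summing: σ(279) = 416.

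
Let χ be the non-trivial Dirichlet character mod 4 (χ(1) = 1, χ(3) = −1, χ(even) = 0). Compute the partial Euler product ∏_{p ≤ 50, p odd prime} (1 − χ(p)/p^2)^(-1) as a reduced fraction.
∏ = 114726379539814929565547/125247697987829760000000

The odd primes p ≤ 50 are [3, 5, 7, 11, 13, 17, 19, 23, 29, 31, 37, 41, 43, 47]. For each, χ(p) = 1 if p ≡ 1 mod 4, χ(p) = −1 if p ≡ 3 mod 4. Taking (1 − χ(p)/p^2)^(-1) = p^2/(p^2 − χ(p)): (1 − (-1)/3^2)^(-1) · (1 − (1)/5^2)^(-1) · (1 − (-1)/7^2)^(-1) · (1 − (-1)/11^2)^(-1) · (1 − (1)/13^2)^(-1) · (1 − (1)/17^2)^(-1) · (1 − (-1)/19^2)^(-1) · (1 − (-1)/23^2)^(-1) · (1 − (1)/29^2)^(-1) · (1 − (-1)/31^2)^(-1) · (1 − (1)/37^2)^(-1) · (1 − (1)/41^2)^(-1) · (1 − (-1)/43^2)^(-1) · (1 − (-1)/47^2)^(-1) = 114726379539814929565547/125247697987829760000000.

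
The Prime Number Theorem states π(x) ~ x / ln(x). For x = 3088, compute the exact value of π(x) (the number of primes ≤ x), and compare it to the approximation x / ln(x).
π(3088) = 441;  x/ln(x) ≈ 384.31;  relative error ≈ 12.86%.

Directly count primes up to 3088: π(3088) = 441. The PNT approximation gives 3088/ln(3088) ≈ 3088/8.03528 ≈ 384.31. Relative error (π(x) − x/ln(x)) / π(x) ≈ 12.86%; the approximation is known to undercount slightly (Li(x) is a better estimate).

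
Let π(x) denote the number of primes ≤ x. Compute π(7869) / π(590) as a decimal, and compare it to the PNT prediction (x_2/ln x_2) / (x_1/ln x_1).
π(7869)/π(590) = 993/107 ≈ 9.2804;  PNT prediction ≈ 9.4857.

π(590) = 107 and π(7869) = 993, so π(7869)/π(590) ≈ 9.2804. The PNT-predicted ratio is (7869/ln(7869)) / (590/ln(590)) ≈ 9.4857. The two agree to within a few percent, as expected.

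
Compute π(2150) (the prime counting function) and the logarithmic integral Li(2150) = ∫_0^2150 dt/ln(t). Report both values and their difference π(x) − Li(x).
π(2150) = 324;  Li(2150) ≈ 334.45;  π(x) − Li(x) ≈ -10.45.

Direct count of primes ≤ 2150 gives π(2150) = 324. Numerical evaluation of the logarithmic integral gives Li(2150) ≈ 334.45. The difference π(x) − Li(x) ≈ -10.45 is typically negative for small/moderate x (Li(x) overestimates), though Littlewood's theorem shows this sign changes infinitely often.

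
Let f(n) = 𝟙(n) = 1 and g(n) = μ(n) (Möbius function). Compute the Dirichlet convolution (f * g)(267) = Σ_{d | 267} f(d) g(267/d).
(𝟙 * μ)(267) = 0

Divisors of 267: [1, 3, 89, 267]. For each d | 267:
  d = 1: 𝟙(1) · μ(267/1) = 1 · 1 = 1
  d = 3: 𝟙(3) · μ(267/3) = 1 · -1 = -1
  d = 89: 𝟙(89) · μ(267/89) = 1 · -1 = -1
  d = 267: 𝟙(267) · μ(267/267) = 1 · 1 = 1
Summing: (𝟙 * μ)(267) = 1 + -1 + -1 + 1 = 0.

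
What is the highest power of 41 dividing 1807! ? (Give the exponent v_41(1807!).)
v_41(1807!) = 45

Legendre's formula: v_p(n!) = Σ_{k ≥ 1} ⌊n / p^k⌋. For p = 41, n = 1807, the terms are:
  ⌊1807/41^1⌋ = ⌊1807/41⌋ = 44
  ⌊1807/41^2⌋ = ⌊1807/1681⌋ = 1
(the next term ⌊1807/41^3⌋ = 0, terminating the sum). Summing: v_41(1807!) = 44 + 1 = 45.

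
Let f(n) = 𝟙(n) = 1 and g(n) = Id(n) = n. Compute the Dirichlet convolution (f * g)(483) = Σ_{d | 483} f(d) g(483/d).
(𝟙 * Id)(483) = 768

Divisors of 483: [1, 3, 7, 21, 23, 69, 161, 483]. For each d | 483:
  d = 1: 𝟙(1) · Id(483/1) = 1 · 483 = 483
  d = 3: 𝟙(3) · Id(483/3) = 1 · 161 = 161
  d = 7: 𝟙(7) · Id(483/7) = 1 · 69 = 69
  d = 21: 𝟙(21) · Id(483/21) = 1 · 23 = 23
  d = 23: 𝟙(23) · Id(483/23) = 1 · 21 = 21
  d = 69: 𝟙(69) · Id(483/69) = 1 · 7 = 7
  d = 161: 𝟙(161) · Id(483/161) = 1 · 3 = 3
  d = 483: 𝟙(483) · Id(483/483) = 1 · 1 = 1
Summing: (𝟙 * Id)(483) = 483 + 161 + 69 + 23 + 21 + 7 + 3 + 1 = 768.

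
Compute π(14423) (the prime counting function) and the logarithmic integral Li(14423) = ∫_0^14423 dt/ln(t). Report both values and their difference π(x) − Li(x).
π(14423) = 1691;  Li(14423) ≈ 1716.50;  π(x) − Li(x) ≈ -25.50.

Direct count of primes ≤ 14423 gives π(14423) = 1691. Numerical evaluation of the logarithmic integral gives Li(14423) ≈ 1716.50. The difference π(x) − Li(x) ≈ -25.50 is typically negative for small/moderate x (Li(x) overestimates), though Littlewood's theorem shows this sign changes infinitely often.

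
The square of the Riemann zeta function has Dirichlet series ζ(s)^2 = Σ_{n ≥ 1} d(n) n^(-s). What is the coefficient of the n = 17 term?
d(17) = 2

ζ(s)^2 = (Σ 1/m^s)(Σ 1/k^s). The coefficient of 1/n^s in the product is the number of ordered pairs (m, k) with mk = n, which equals d(n). For n = 17, divisors are [1, 17], so d(17) = 2.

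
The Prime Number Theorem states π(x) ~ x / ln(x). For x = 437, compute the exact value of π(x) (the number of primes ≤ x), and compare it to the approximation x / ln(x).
π(437) = 84;  x/ln(x) ≈ 71.88;  relative error ≈ 14.43%.

Directly count primes up to 437: π(437) = 84. The PNT approximation gives 437/ln(437) ≈ 437/6.07993 ≈ 71.88. Relative error (π(x) − x/ln(x)) / π(x) ≈ 14.43%; the approximation is known to undercount slightly (Li(x) is a better estimate).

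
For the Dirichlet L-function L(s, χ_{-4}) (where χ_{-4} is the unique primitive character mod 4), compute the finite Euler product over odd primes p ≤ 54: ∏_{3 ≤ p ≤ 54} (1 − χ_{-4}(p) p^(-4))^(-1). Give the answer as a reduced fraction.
∏ = 257364431333305770108011762895409938991497014556861335561/260241495905762991772533773778373936417391479107040051200

The odd primes p ≤ 54 are [3, 5, 7, 11, 13, 17, 19, 23, 29, 31, 37, 41, 43, 47, 53]. For each, χ(p) = 1 if p ≡ 1 mod 4, χ(p) = −1 if p ≡ 3 mod 4. Taking (1 − χ(p)/p^4)^(-1) = p^4/(p^4 − χ(p)): (1 − (-1)/3^4)^(-1) · (1 − (1)/5^4)^(-1) · (1 − (-1)/7^4)^(-1) · (1 − (-1)/11^4)^(-1) · (1 − (1)/13^4)^(-1) · (1 − (1)/17^4)^(-1) · (1 − (-1)/19^4)^(-1) · (1 − (-1)/23^4)^(-1) · (1 − (1)/29^4)^(-1) · (1 − (-1)/31^4)^(-1) · (1 − (1)/37^4)^(-1) · (1 − (1)/41^4)^(-1) · (1 − (-1)/43^4)^(-1) · (1 − (-1)/47^4)^(-1) · (1 − (1)/53^4)^(-1) = 257364431333305770108011762895409938991497014556861335561/260241495905762991772533773778373936417391479107040051200.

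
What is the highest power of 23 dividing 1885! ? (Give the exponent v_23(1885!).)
v_23(1885!) = 84

Legendre's formula: v_p(n!) = Σ_{k ≥ 1} ⌊n / p^k⌋. For p = 23, n = 1885, the terms are:
  ⌊1885/23^1⌋ = ⌊1885/23⌋ = 81
  ⌊1885/23^2⌋ = ⌊1885/529⌋ = 3
(the next term ⌊1885/23^3⌋ = 0, terminating the sum). Summing: v_23(1885!) = 81 + 3 = 84.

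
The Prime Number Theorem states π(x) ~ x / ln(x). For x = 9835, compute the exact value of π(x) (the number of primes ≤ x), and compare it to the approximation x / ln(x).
π(9835) = 1213;  x/ln(x) ≈ 1069.75;  relative error ≈ 11.81%.

Directly count primes up to 9835: π(9835) = 1213. The PNT approximation gives 9835/ln(9835) ≈ 9835/9.19370 ≈ 1069.75. Relative error (π(x) − x/ln(x)) / π(x) ≈ 11.81%; the approximation is known to undercount slightly (Li(x) is a better estimate).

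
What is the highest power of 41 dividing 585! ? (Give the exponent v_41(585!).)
v_41(585!) = 14

Legendre's formula: v_p(n!) = Σ_{k ≥ 1} ⌊n / p^k⌋. For p = 41, n = 585, the terms are:
  ⌊585/41^1⌋ = ⌊585/41⌋ = 14
(the next term ⌊585/41^2⌋ = 0, terminating the sum). Summing: v_41(585!) = 14 = 14.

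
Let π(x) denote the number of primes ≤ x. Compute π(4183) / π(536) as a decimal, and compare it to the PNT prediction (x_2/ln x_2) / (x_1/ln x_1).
π(4183)/π(536) = 574/99 ≈ 5.7980;  PNT prediction ≈ 5.8812.

π(536) = 99 and π(4183) = 574, so π(4183)/π(536) ≈ 5.7980. The PNT-predicted ratio is (4183/ln(4183)) / (536/ln(536)) ≈ 5.8812. The two agree to within a few percent, as expected.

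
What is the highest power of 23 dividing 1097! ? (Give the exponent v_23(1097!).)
v_23(1097!) = 49

Legendre's formula: v_p(n!) = Σ_{k ≥ 1} ⌊n / p^k⌋. For p = 23, n = 1097, the terms are:
  ⌊1097/23^1⌋ = ⌊1097/23⌋ = 47
  ⌊1097/23^2⌋ = ⌊1097/529⌋ = 2
(the next term ⌊1097/23^3⌋ = 0, terminating the sum). Summing: v_23(1097!) = 47 + 2 = 49.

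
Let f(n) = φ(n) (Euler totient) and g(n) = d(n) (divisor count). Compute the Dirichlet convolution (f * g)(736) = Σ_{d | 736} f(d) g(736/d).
(φ * d)(736) = 1512

Divisors of 736: [1, 2, 4, 8, 16, 23, 32, 46, 92, 184, 368, 736]. For each d | 736:
  d = 1: φ(1) · d(736/1) = 1 · 12 = 12
  d = 2: φ(2) · d(736/2) = 1 · 10 = 10
  d = 4: φ(4) · d(736/4) = 2 · 8 = 16
  d = 8: φ(8) · d(736/8) = 4 · 6 = 24
  d = 16: φ(16) · d(736/16) = 8 · 4 = 32
  d = 23: φ(23) · d(736/23) = 22 · 6 = 132
  d = 32: φ(32) · d(736/32) = 16 · 2 = 32
  d = 46: φ(46) · d(736/46) = 22 · 5 = 110
  d = 92: φ(92) · d(736/92) = 44 · 4 = 176
  d = 184: φ(184) · d(736/184) = 88 · 3 = 264
  d = 368: φ(368) · d(736/368) = 176 · 2 = 352
  d = 736: φ(736) · d(736/736) = 352 · 1 = 352
Summing: (φ * d)(736) = 12 + 10 + 16 + 24 + 32 + 132 + 32 + 110 + 176 + 264 + 352 + 352 = 1512.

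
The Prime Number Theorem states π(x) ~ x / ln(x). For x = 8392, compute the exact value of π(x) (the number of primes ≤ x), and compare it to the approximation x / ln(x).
π(8392) = 1051;  x/ln(x) ≈ 928.83;  relative error ≈ 11.62%.

Directly count primes up to 8392: π(8392) = 1051. The PNT approximation gives 8392/ln(8392) ≈ 8392/9.03503 ≈ 928.83. Relative error (π(x) − x/ln(x)) / π(x) ≈ 11.62%; the approximation is known to undercount slightly (Li(x) is a better estimate).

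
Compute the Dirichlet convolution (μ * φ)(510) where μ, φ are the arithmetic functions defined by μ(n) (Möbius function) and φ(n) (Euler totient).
(μ * φ)(510) = 0

Divisors of 510: [1, 2, 3, 5, 6, 10, 15, 17, 30, 34, 51, 85, 102, 170, 255, 510]. For each d | 510:
  d = 1: μ(1) · φ(510/1) = 1 · 128 = 128
  d = 2: μ(2) · φ(510/2) = -1 · 128 = -128
  d = 3: μ(3) · φ(510/3) = -1 · 64 = -64
  d = 5: μ(5) · φ(510/5) = -1 · 32 = -32
  d = 6: μ(6) · φ(510/6) = 1 · 64 = 64
  d = 10: μ(10) · φ(510/10) = 1 · 32 = 32
  d = 15: μ(15) · φ(510/15) = 1 · 16 = 16
  d = 17: μ(17) · φ(510/17) = -1 · 8 = -8
  d = 30: μ(30) · φ(510/30) = -1 · 16 = -16
  d = 34: μ(34) · φ(510/34) = 1 · 8 = 8
  d = 51: μ(51) · φ(510/51) = 1 · 4 = 4
  d = 85: μ(85) · φ(510/85) = 1 · 2 = 2
  d = 102: μ(102) · φ(510/102) = -1 · 4 = -4
  d = 170: μ(170) · φ(510/170) = -1 · 2 = -2
  d = 255: μ(255) · φ(510/255) = -1 · 1 = -1
  d = 510: μ(510) · φ(510/510) = 1 · 1 = 1
Summing: (μ * φ)(510) = 128 + -128 + -64 + -32 + 64 + 32 + 16 + -8 + -16 + 8 + 4 + 2 + -4 + -2 + -1 + 1 = 0.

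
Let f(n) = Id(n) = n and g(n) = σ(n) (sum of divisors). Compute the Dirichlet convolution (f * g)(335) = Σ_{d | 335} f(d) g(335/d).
(Id * σ)(335) = 1485

Divisors of 335: [1, 5, 67, 335]. For each d | 335:
  d = 1: Id(1) · σ(335/1) = 1 · 408 = 408
  d = 5: Id(5) · σ(335/5) = 5 · 68 = 340
  d = 67: Id(67) · σ(335/67) = 67 · 6 = 402
  d = 335: Id(335) · σ(335/335) = 335 · 1 = 335
Summing: (Id * σ)(335) = 408 + 340 + 402 + 335 = 1485.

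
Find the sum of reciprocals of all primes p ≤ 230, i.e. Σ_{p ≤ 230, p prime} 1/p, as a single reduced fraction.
Σ 1/p = 37527519788898476695193360507423991967783840502510585362878348092116031948860199524739442233/19078266889580195013601891820992757757219839668357012055907516904309700014933909014729740190

π(230) = 50, so the primes ≤ 230 are [2, 3, 5, 7, 11, 13, 17, 19, 23, 29, 31, 37, 41, 43, 47, 53, 59, 61, 67, 71, 73, 79, 83, 89, 97, 101, 103, 107, 109, 113, 127, 131, 137, 139, 149, 151, 157, 163, 167, 173, 179, 181, 191, 193, 197, 199, 211, 223, 227, 229]. Summing 1/p over these primes: 37527519788898476695193360507423991967783840502510585362878348092116031948860199524739442233/19078266889580195013601891820992757757219839668357012055907516904309700014933909014729740190 ≈ 1.9670. Mertens estimate ln ln(230) + 0.2615 ≈ 1.9549.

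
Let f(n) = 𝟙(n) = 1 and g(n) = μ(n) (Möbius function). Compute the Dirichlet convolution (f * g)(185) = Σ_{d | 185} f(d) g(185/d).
(𝟙 * μ)(185) = 0

Divisors of 185: [1, 5, 37, 185]. For each d | 185:
  d = 1: 𝟙(1) · μ(185/1) = 1 · 1 = 1
  d = 5: 𝟙(5) · μ(185/5) = 1 · -1 = -1
  d = 37: 𝟙(37) · μ(185/37) = 1 · -1 = -1
  d = 185: 𝟙(185) · μ(185/185) = 1 · 1 = 1
Summing: (𝟙 * μ)(185) = 1 + -1 + -1 + 1 = 0.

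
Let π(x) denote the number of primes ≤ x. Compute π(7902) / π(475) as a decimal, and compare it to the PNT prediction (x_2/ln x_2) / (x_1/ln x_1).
π(7902)/π(475) = 998/91 ≈ 10.9670;  PNT prediction ≈ 11.4243.

π(475) = 91 and π(7902) = 998, so π(7902)/π(475) ≈ 10.9670. The PNT-predicted ratio is (7902/ln(7902)) / (475/ln(475)) ≈ 11.4243. The two agree to within a few percent, as expected.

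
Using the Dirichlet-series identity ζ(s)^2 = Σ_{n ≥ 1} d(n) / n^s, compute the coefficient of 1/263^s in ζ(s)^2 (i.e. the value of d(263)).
d(263) = 2

ζ(s)^2 = (Σ 1/m^s)(Σ 1/k^s). The coefficient of 1/n^s in the product is the number of ordered pairs (m, k) with mk = n, which equals d(n). For n = 263, divisors are [1, 263], so d(263) = 2.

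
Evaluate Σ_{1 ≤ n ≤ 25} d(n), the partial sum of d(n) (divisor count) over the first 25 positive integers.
Σ_{n ≤ 25} d(n) = 87

Compute d(n) for each 1 ≤ n ≤ 25: d(1) = 1, d(2) = 2, d(3) = 2, d(4) = 3, d(5) = 2, d(6) = 4, d(7) = 2, d(8) = 4, d(9) = 3, d(10) = 4, d(11) = 2, d(12) = 6, d(13) = 2, d(14) = 4, d(15) = 4, d(16) = 5, d(17) = 2, d(18) = 6, d(19) = 2, d(20) = 6, d(21) = 4, d(22) = 4, d(23) = 2, d(24) = 8, d(25) = 3. Summing all 25 values: 87. (Dirichlet's divisor formula: Σ_{n ≤ x} d(n) = x ln(x) + (2γ − 1) x + O(√x). For x = 25, the asymptotic estimate is ≈ 84.33.)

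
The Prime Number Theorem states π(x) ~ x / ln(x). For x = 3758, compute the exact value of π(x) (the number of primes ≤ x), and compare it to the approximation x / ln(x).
π(3758) = 522;  x/ln(x) ≈ 456.53;  relative error ≈ 12.54%.

Directly count primes up to 3758: π(3758) = 522. The PNT approximation gives 3758/ln(3758) ≈ 3758/8.23164 ≈ 456.53. Relative error (π(x) − x/ln(x)) / π(x) ≈ 12.54%; the approximation is known to undercount slightly (Li(x) is a better estimate).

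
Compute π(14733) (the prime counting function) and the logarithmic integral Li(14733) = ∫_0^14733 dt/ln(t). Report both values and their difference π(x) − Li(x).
π(14733) = 1724;  Li(14733) ≈ 1748.83;  π(x) − Li(x) ≈ -24.83.

Direct count of primes ≤ 14733 gives π(14733) = 1724. Numerical evaluation of the logarithmic integral gives Li(14733) ≈ 1748.83. The difference π(x) − Li(x) ≈ -24.83 is typically negative for small/moderate x (Li(x) overestimates), though Littlewood's theorem shows this sign changes infinitely often.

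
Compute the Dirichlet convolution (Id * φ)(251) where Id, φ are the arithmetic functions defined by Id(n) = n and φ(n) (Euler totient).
(Id * φ)(251) = 501

Divisors of 251: [1, 251]. For each d | 251:
  d = 1: Id(1) · φ(251/1) = 1 · 250 = 250
  d = 251: Id(251) · φ(251/251) = 251 · 1 = 251
Summing: (Id * φ)(251) = 250 + 251 = 501.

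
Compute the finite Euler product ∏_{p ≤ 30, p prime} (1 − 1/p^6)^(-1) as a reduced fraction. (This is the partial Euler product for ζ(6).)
∏ = 72490271559216474168912845656112612875/71254500493223560043941297249880899584

The primes p ≤ 30 are [2, 3, 5, 7, 11, 13, 17, 19, 23, 29]. For each prime, (1 − 1/p^6)^(-1) = p^6 / (p^6 − 1). The product is (1 − 1/2^6)^(-1), (1 − 1/3^6)^(-1), (1 − 1/5^6)^(-1), (1 − 1/7^6)^(-1), (1 − 1/11^6)^(-1), (1 − 1/13^6)^(-1), (1 − 1/17^6)^(-1), (1 − 1/19^6)^(-1), (1 − 1/23^6)^(-1), (1 − 1/29^6)^(-1) = ∏ p^6 / (p^6 − 1) = 72490271559216474168912845656112612875/71254500493223560043941297249880899584.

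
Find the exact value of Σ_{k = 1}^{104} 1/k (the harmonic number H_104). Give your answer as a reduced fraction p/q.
H_104 = 151628729214843927768244125436857365638449733/29012042540587955997705808574162155756055616

Direct summation: H_104 = 1 + 1/2 + ... + 1/104. The least common denominator is lcm(1, ..., 104) = 725301063514698899942645214354053893901390400; over this denominator the numerator is 725301063514698899942645214354053893901390400 + 362650531757349449971322607177026946950695200 + 241767021171566299980881738118017964633796800 + 181325265878674724985661303588513473475347600 + 145060212702939779988529042870810778780278080 + 120883510585783149990440869059008982316898400 + 103614437644956985706092173479150556271627200 + 90662632939337362492830651794256736737673800 + 80589007057188766660293912706005988211265600 + 72530106351469889994264521435405389390139040 + 65936460319518081812967746759459444900126400 + 60441755292891574995220434529504491158449200 + 55792389501130684610972708796465684146260800 + 51807218822478492853046086739575278135813600 + 48353404234313259996176347623603592926759360 + 45331316469668681246415325897128368368836900 + 42664768442041111761332071432591405523611200 + 40294503528594383330146956353002994105632800 + 38173740184984152628560274439687047047441600 + 36265053175734944997132260717702694695069520 + 34538145881652328568697391159716852090542400 + 32968230159759040906483873379729722450063200 + 31534828848465169562723704971915386691364800 + 30220877646445787497610217264752245579224600 + 29012042540587955997705808574162155756055616 + 27896194750565342305486354398232842073130400 + 26863002352396255553431304235335329403755200 + 25903609411239246426523043369787639067906800 + 25010381500506858618711903943243237720737600 + 24176702117156629998088173811801796463379680 + 23396808500474158062665974656582383674238400 + 22665658234834340623207662948564184184418450 + 21978820106506027270989248919819814966708800 + 21332384221020555880666035716295702761805600 + 20722887528991397141218434695830111254325440 + 20147251764297191665073478176501497052816400 + 19602731446343213511963384171731186321659200 + 19086870092492076314280137219843523523720800 + 18597463167043561536990902932155228048753600 + 18132526587867472498566130358851347347534760 + 17690269841821924388845005228147655948814400 + 17269072940826164284348695579858426045271200 + 16867466593365090696340586380326834741892800 + 16484115079879520453241936689864861225031600 + 16117801411437753332058782541201197642253120 + 15767414424232584781361852485957693345682400 + 15431937521589338296652025837320295614923200 + 15110438823222893748805108632376122789612300 + 14802062520708140815156024782735793753089600 + 14506021270293977998852904287081077878027808 + 14221589480680370587110690477530468507870400 + 13948097375282671152743177199116421036565200 + 13684925726692432074389532346302903658516800 + 13431501176198127776715652117667664701877600 + 13187292063903616362593549351891888980025280 + 12951804705619623213261521684893819533953400 + 12724580061661384209520091479895682349147200 + 12505190750253429309355951971621618860368800 + 12293238364655913558349918887356845659345600 + 12088351058578314999044086905900898231689840 + 11890181369093424589223692038591047441006400 + 11698404250237079031332987328291191837119200 + 11512715293884109522899130386572284030180800 + 11332829117417170311603831474282092092209225 + 11158477900226136922194541759293136829252160 + 10989410053253013635494624459909907483354400 + 10825389007682073133472316632150058117931200 + 10666192110510277940333017858147851380902800 + 10511609616155056520907901657305128897121600 + 10361443764495698570609217347915055627162720 + 10215507936826745069614721328930336533822400 + 10073625882148595832536739088250748526408200 + 9935631007050669862228016634987039642484800 + 9801365723171606755981692085865593160829600 + 9670680846862651999235269524720718585351872 + 9543435046246038157140068609921761761860400 + 9419494331359725973281106679922777842875200 + 9298731583521780768495451466077614024376800 + 9181026120439226581552471067772834100017600 + 9066263293933736249283065179425673673767380 + 8954334117465418517810434745111776467918400 + 8845134920910962194422502614073827974407200 + 8738567030297577107742713425952456553028800 + 8634536470413082142174347789929213022635600 + 8532953688408222352266414286518281104722240 + 8433733296682545348170293190163417370946400 + 8336793833502286206237301314414412573579200 + 8242057539939760226620968344932430612515800 + 8149450151850549437557811397236560605633600 + 8058900705718876666029391270600598821126560 + 7970341357304383515853244113780812020894400 + 7883707212116292390680926242978846672841200 + 7798936166824719354221991552194127891412800 + 7715968760794669148326012918660147807461600 + 7634748036996830525712054887937409409488320 + 7555219411611446874402554316188061394806150 + 7477330551697926803532424890247978287643200 + 7401031260354070407578012391367896876544800 + 7326273368835342423663082973273271655569600 + 7253010635146988999426452143540538939013904 + 7181198648660385147946982320337167266350400 + 7110794740340185293555345238765234253935200 + 7041757898200960193617914702466542659236800 + 6974048687641335576371588599558210518282600 = 3790718230371098194206103135921434140961243325, so H_104 = 3790718230371098194206103135921434140961243325/725301063514698899942645214354053893901390400; reducing by gcd(3790718230371098194206103135921434140961243325, 725301063514698899942645214354053893901390400) = 25 gives 151628729214843927768244125436857365638449733/29012042540587955997705808574162155756055616 ≈ 5.22641. (The PNT-adjacent estimate ln(104) + γ ≈ 5.22161 matches within O(1/n).)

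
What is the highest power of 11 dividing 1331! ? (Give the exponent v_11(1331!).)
v_11(1331!) = 133

Legendre's formula: v_p(n!) = Σ_{k ≥ 1} ⌊n / p^k⌋. For p = 11, n = 1331, the terms are:
  ⌊1331/11^1⌋ = ⌊1331/11⌋ = 121
  ⌊1331/11^2⌋ = ⌊1331/121⌋ = 11
  ⌊1331/11^3⌋ = ⌊1331/1331⌋ = 1
(the next term ⌊1331/11^4⌋ = 0, terminating the sum). Summing: v_11(1331!) = 121 + 11 + 1 = 133.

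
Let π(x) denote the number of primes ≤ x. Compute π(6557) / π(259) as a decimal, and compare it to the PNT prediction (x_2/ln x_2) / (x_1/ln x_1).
π(6557)/π(259) = 847/55 ≈ 15.4000;  PNT prediction ≈ 16.0077.

π(259) = 55 and π(6557) = 847, so π(6557)/π(259) ≈ 15.4000. The PNT-predicted ratio is (6557/ln(6557)) / (259/ln(259)) ≈ 16.0077. The two agree to within a few percent, as expected.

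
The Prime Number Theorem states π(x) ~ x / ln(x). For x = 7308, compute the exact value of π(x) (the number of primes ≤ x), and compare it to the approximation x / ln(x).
π(7308) = 931;  x/ln(x) ≈ 821.43;  relative error ≈ 11.77%.

Directly count primes up to 7308: π(7308) = 931. The PNT approximation gives 7308/ln(7308) ≈ 7308/8.89672 ≈ 821.43. Relative error (π(x) − x/ln(x)) / π(x) ≈ 11.77%; the approximation is known to undercount slightly (Li(x) is a better estimate).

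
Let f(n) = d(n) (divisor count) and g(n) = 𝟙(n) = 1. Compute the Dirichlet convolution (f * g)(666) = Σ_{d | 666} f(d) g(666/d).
(d * 𝟙)(666) = 54

Divisors of 666: [1, 2, 3, 6, 9, 18, 37, 74, 111, 222, 333, 666]. For each d | 666:
  d = 1: d(1) · 𝟙(666/1) = 1 · 1 = 1
  d = 2: d(2) · 𝟙(666/2) = 2 · 1 = 2
  d = 3: d(3) · 𝟙(666/3) = 2 · 1 = 2
  d = 6: d(6) · 𝟙(666/6) = 4 · 1 = 4
  d = 9: d(9) · 𝟙(666/9) = 3 · 1 = 3
  d = 18: d(18) · 𝟙(666/18) = 6 · 1 = 6
  d = 37: d(37) · 𝟙(666/37) = 2 · 1 = 2
  d = 74: d(74) · 𝟙(666/74) = 4 · 1 = 4
  d = 111: d(111) · 𝟙(666/111) = 4 · 1 = 4
  d = 222: d(222) · 𝟙(666/222) = 8 · 1 = 8
  d = 333: d(333) · 𝟙(666/333) = 6 · 1 = 6
  d = 666: d(666) · 𝟙(666/666) = 12 · 1 = 12
Summing: (d * 𝟙)(666) = 1 + 2 + 2 + 4 + 3 + 6 + 2 + 4 + 4 + 8 + 6 + 12 = 54.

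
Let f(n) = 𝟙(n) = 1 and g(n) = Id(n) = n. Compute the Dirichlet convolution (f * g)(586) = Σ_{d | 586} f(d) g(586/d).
(𝟙 * Id)(586) = 882

Divisors of 586: [1, 2, 293, 586]. For each d | 586:
  d = 1: 𝟙(1) · Id(586/1) = 1 · 586 = 586
  d = 2: 𝟙(2) · Id(586/2) = 1 · 293 = 293
  d = 293: 𝟙(293) · Id(586/293) = 1 · 2 = 2
  d = 586: 𝟙(586) · Id(586/586) = 1 · 1 = 1
Summing: (𝟙 * Id)(586) = 586 + 293 + 2 + 1 = 882.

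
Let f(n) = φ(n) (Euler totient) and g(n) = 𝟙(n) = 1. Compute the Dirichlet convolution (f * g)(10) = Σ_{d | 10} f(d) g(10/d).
(φ * 𝟙)(10) = 10

Divisors of 10: [1, 2, 5, 10]. For each d | 10:
  d = 1: φ(1) · 𝟙(10/1) = 1 · 1 = 1
  d = 2: φ(2) · 𝟙(10/2) = 1 · 1 = 1
  d = 5: φ(5) · 𝟙(10/5) = 4 · 1 = 4
  d = 10: φ(10) · 𝟙(10/10) = 4 · 1 = 4
Summing: (φ * 𝟙)(10) = 1 + 1 + 4 + 4 = 10.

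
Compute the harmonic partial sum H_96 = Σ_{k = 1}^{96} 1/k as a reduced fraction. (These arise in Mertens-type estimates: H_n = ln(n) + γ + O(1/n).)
H_96 = 3699322246041458103739317199996707235031/718766754945489455304472257065075294400

Direct summation: H_96 = 1 + 1/2 + ... + 1/96. The least common denominator is lcm(1, ..., 96) = 718766754945489455304472257065075294400; over this denominator the numerator is 718766754945489455304472257065075294400 + 359383377472744727652236128532537647200 + 239588918315163151768157419021691764800 + 179691688736372363826118064266268823600 + 143753350989097891060894451413015058880 + 119794459157581575884078709510845882400 + 102680964992212779329210322437867899200 + 89845844368186181913059032133134411800 + 79862972771721050589385806340563921600 + 71876675494548945530447225706507529440 + 65342432267771768664042932460461390400 + 59897229578790787942039354755422941200 + 55289750380422265792651712081928868800 + 51340482496106389664605161218933949600 + 47917783663032630353631483804338352960 + 44922922184093090956529516066567205900 + 42280397349734673841439544533239723200 + 39931486385860525294692903170281960800 + 37829829207657339752866960898161857600 + 35938337747274472765223612853253764720 + 34226988330737593109736774145955966400 + 32671216133885884332021466230230695200 + 31250728475890845882803141611525012800 + 29948614789395393971019677377711470600 + 28750670197819578212178890282603011776 + 27644875190211132896325856040964434400 + 26620990923907016863128602113521307200 + 25670241248053194832302580609466974800 + 24785060515361705355326629553968113600 + 23958891831516315176815741902169176480 + 23186024353080305009821685711776622400 + 22461461092046545478264758033283602950 + 21780810755923922888014310820153796800 + 21140198674867336920719772266619861600 + 20536192998442555865842064487573579840 + 19965743192930262647346451585140980400 + 19426128512040255548769520461218251200 + 18914914603828669876433480449080928800 + 18429916793474088597550570693976289600 + 17969168873637236382611806426626882360 + 17530896462085108665962737977196958400 + 17113494165368796554868387072977983200 + 16715505928964871053592378071280820800 + 16335608066942942166010733115115347600 + 15972594554344210117877161268112784320 + 15625364237945422941401570805762506400 + 15292909679691265006478133129044155200 + 14974307394697696985509838688855735300 + 14668709284601825618458617491123985600 + 14375335098909789106089445141301505888 + 14093465783244891280479848177746574400 + 13822437595105566448162928020482217200 + 13561636885763951986876835038963684800 + 13310495461953508431564301056760653600 + 13068486453554353732808586492092278080 + 12835120624026597416151290304733487400 + 12609943069219113250955653632720619200 + 12392530257680852677663314776984056800 + 12182487371957448394991055204492801600 + 11979445915758157588407870951084588240 + 11783061556483433693515938640411070400 + 11593012176540152504910842855888311200 + 11408996110245864369912258048651988800 + 11230730546023272739132379016641801475 + 11057950076084453158530342416385773760 + 10890405377961961444007155410076898400 + 10727862014111782914992123239777243200 + 10570099337433668460359886133309930800 + 10416909491963615294267713870508337600 + 10268096499221277932921032243786789920 + 10123475421767457116964397986832046400 + 9982871596465131323673225792570490200 + 9846119930760129524718798041987332800 + 9713064256020127774384760230609125600 + 9583556732606526070726296760867670592 + 9457457301914334938216740224540464400 + 9334633181110252666291847494351627200 + 9214958396737044298775285346988144800 + 9098313353740372851955345026140193600 + 8984584436818618191305903213313441180 + 8873663641302338954376200704507102400 + 8765448231042554332981368988598479200 + 8659840421029993437403280205603316800 + 8556747082684398277434193536488991600 + 8456079469946934768287908906647944640 + 8357752964482435526796189035640410400 + 8261686838453901785108876517989371200 + 8167804033471471083005366557557673800 + 8076030954443701744994070304101969600 + 7986297277172105058938580634056392160 + 7898535768631752256093101725989838400 + 7812682118972711470700785402881253200 + 7728674784360101669940561903925540800 + 7646454839845632503239066564522077600 + 7565965841531467950573392179632371520 + 7487153697348848492754919344427867650 = 3699322246041458103739317199996707235031, so H_96 = 3699322246041458103739317199996707235031/718766754945489455304472257065075294400 (already in lowest terms) ≈ 5.14676. (The PNT-adjacent estimate ln(96) + γ ≈ 5.14156 matches within O(1/n).)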